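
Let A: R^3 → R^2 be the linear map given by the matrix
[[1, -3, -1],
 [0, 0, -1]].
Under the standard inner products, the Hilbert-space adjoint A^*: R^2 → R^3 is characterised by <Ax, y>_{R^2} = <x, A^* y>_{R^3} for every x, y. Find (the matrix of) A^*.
A^* = A^T =
[[1, 0],
 [-3, 0],
 [-1, -1]]

For real matrices with standard dot products, the defining identity <Ax, y> = <x, A^* y> gives (Ax)^T y = x^T (A^*) y, i.e. x^T A^T y = x^T (A^*) y. Since this holds for all x, y, we must have A^* = A^T. Therefore
A^* =
[[1, 0],
 [-3, 0],
 [-1, -1]].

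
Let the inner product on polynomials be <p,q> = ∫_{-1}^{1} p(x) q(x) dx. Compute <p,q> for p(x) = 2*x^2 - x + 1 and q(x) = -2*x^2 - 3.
<p,q> = -194/15

Expand the product: p(x)·q(x) = -4*x^4 + 2*x^3 - 8*x^2 + 3*x - 3.
∫_{-1}^{1} of each monomial x^k gives [2/(k+1) if k even, 0 if k odd]. Integrating term-by-term (or equivalently evaluating the antiderivative F(x) = -4*x^5/5 + x^4/2 - 8*x^3/3 + 3*x^2/2 - 3*x at the endpoints):
  F(1) − F(−1) = -67/15 − (127/15) = -194/15.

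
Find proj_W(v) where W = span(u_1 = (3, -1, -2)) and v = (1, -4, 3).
proj_W(v) = (3/14, -1/14, -1/7)

Set up U = [u_1 | ... | u_1] ∈ R^(3×1). The projector onto W = col(U) is P = U (U^T U)^(-1) U^T.
Compute U^T U =
  [14],
and U^T v = (1).
Solve U^T U · c = U^T v for the coefficients: c = (1/14). The projection is proj_W(v) = U c.
Check: (v - proj_W(v)) · u_1 = 0  (should be 0).
Result: proj_W(v) = (3/14, -1/14, -1/7).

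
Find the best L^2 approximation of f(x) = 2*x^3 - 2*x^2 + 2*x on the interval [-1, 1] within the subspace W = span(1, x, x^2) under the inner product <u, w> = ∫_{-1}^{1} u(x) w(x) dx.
g(x) = -2*x^2 + 16*x/5

The best approximation g ∈ W is the orthogonal projection of f onto W. Writing g = a_0 + a_1 x + a_2 x^2, the coefficients solve the normal equations G · a = b where
  G_{ij} = <φ_i, φ_j> and b_i = <f, φ_i>, with φ_0 = 1, φ_1 = x, φ_2 = x^2.
G =
  [2, 0, 2/3]
  [0, 2/3, 0]
  [2/3, 0, 2/5],
b = (-4/3, 32/15, -4/5).
Solving gives a_0 = 0, a_1 = 16/5, a_2 = -2, so
  g(x) = -2*x^2 + 16*x/5.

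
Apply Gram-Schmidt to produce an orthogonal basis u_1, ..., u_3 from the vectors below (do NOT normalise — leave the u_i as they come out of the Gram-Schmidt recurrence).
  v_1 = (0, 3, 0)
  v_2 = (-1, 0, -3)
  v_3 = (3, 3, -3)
Orthogonal basis:
  u_1 = (0, 3, 0)
  u_2 = (-1, 0, -3)
  u_3 = (18/5, 0, -6/5)

Apply the Gram-Schmidt recurrence
  u_1 = v_1
  u_i = v_i − Σ_{j<i} ((v_i · u_j) / (u_j · u_j)) · u_j.

Step by step this gives:
  u_1 = (0, 3, 0)
  u_2 = (-1, 0, -3)
  u_3 = (18/5, 0, -6/5)

Orthogonality check:
  u_2 · u_1 = 0 (should be 0)
  u_3 · u_1 = 0 (should be 0)
  u_3 · u_2 = 0 (should be 0)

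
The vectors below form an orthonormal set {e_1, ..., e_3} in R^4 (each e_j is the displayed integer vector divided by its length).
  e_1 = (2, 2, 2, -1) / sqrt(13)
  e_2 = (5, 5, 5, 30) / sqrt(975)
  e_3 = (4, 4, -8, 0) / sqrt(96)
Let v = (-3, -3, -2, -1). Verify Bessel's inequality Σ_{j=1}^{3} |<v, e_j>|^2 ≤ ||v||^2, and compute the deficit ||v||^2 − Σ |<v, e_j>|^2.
Σ |<v, e_j>|^2 = 23; ||v||^2 = 23; deficit = 0

Write each e_j = u_j / sqrt(<u_j, u_j>) where u_j is the displayed integer vector. Then <v, e_j> = <v, u_j> / sqrt(<u_j, u_j>), so |<v, e_j>|^2 = <v, u_j>^2 / <u_j, u_j>.
Coefficients: <v, e_1> = -15/sqrt(13), <v, e_2> = -70/sqrt(975), <v, e_3> = -8/sqrt(96).
Square and sum: Σ |<v, e_j>|^2 = 23.
Compute ||v||^2 = v·v = 23.
Deficit = 23 − 23 = 0 ≥ 0, confirming Bessel's inequality. (The deficit equals ||v − Σ <v,e_j> e_j||^2, the squared distance from v to span{e_j}.)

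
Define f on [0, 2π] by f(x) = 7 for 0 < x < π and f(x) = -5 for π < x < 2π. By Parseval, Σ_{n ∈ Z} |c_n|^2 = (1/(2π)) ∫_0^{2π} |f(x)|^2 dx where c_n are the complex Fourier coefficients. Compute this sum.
Σ |c_n|^2 = 37

Parseval equates the L^2 energy of f (normalised by 1/(2π)) with the ℓ^2 sum of its Fourier coefficients: (1/(2π)) ∫_0^{2π} |f|^2 = Σ |c_n|^2.
Compute the left side: (1/(2π)) [∫_0^π 7^2 dx + ∫_π^{2π} (-5)^2 dx] = (1/(2π)) · (49π + 25π) = (49 + 25)/2 = 37.
So Σ_{n ∈ Z} |c_n|^2 = 37.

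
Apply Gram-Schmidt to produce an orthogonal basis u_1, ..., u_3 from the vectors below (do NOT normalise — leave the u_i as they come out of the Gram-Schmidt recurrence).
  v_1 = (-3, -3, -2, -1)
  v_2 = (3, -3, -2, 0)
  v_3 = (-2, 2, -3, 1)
Orthogonal basis:
  u_1 = (-3, -3, -2, -1)
  u_2 = (81/23, -57/23, -38/23, 4/23)
  u_3 = (-52/245, 454/245, -759/245, 312/245)

Apply the Gram-Schmidt recurrence
  u_1 = v_1
  u_i = v_i − Σ_{j<i} ((v_i · u_j) / (u_j · u_j)) · u_j.

Step by step this gives:
  u_1 = (-3, -3, -2, -1)
  u_2 = (81/23, -57/23, -38/23, 4/23)
  u_3 = (-52/245, 454/245, -759/245, 312/245)

Orthogonality check:
  u_2 · u_1 = 0 (should be 0)
  u_3 · u_1 = 0 (should be 0)
  u_3 · u_2 = 0 (should be 0)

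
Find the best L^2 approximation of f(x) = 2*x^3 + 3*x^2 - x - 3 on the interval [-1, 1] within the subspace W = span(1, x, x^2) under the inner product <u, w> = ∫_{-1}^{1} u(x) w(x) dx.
g(x) = 3*x^2 + x/5 - 3

The best approximation g ∈ W is the orthogonal projection of f onto W. Writing g = a_0 + a_1 x + a_2 x^2, the coefficients solve the normal equations G · a = b where
  G_{ij} = <φ_i, φ_j> and b_i = <f, φ_i>, with φ_0 = 1, φ_1 = x, φ_2 = x^2.
G =
  [2, 0, 2/3]
  [0, 2/3, 0]
  [2/3, 0, 2/5],
b = (-4, 2/15, -4/5).
Solving gives a_0 = -3, a_1 = 1/5, a_2 = 3, so
  g(x) = 3*x^2 + x/5 - 3.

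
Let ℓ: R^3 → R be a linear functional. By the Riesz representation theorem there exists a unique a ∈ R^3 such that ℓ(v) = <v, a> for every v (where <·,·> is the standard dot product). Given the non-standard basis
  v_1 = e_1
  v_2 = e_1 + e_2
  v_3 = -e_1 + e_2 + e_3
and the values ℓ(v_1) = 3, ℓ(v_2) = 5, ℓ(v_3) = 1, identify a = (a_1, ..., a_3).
a = (3, 2, 2)

Write a = (a_1, ..., a_3) in the standard basis. For each basis vector v_i, ℓ(v_i) = <v_i, a> is a linear equation in the a_j's. Collect the n equations into a matrix system V a = ℓ, where row i of V is v_i (expressed in the standard basis). Since V is invertible (lower-triangular with 1s on the diagonal, up to permutation), solve by back-substitution:
  V =
[[1, 0, 0],
 [1, 1, 0],
 [-1, 1, 1]]
  V a = (3, 5, 1)
Solving gives a = (3, 2, 2).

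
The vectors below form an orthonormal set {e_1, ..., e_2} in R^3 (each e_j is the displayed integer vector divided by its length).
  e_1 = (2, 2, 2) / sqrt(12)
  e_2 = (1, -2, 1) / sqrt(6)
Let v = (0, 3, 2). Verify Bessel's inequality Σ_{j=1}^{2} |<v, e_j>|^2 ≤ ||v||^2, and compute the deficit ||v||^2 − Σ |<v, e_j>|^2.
Σ |<v, e_j>|^2 = 11; ||v||^2 = 13; deficit = 2

Write each e_j = u_j / sqrt(<u_j, u_j>) where u_j is the displayed integer vector. Then <v, e_j> = <v, u_j> / sqrt(<u_j, u_j>), so |<v, e_j>|^2 = <v, u_j>^2 / <u_j, u_j>.
Coefficients: <v, e_1> = 10/sqrt(12), <v, e_2> = -4/sqrt(6).
Square and sum: Σ |<v, e_j>|^2 = 11.
Compute ||v||^2 = v·v = 13.
Deficit = 13 − 11 = 2 ≥ 0, confirming Bessel's inequality. (The deficit equals ||v − Σ <v,e_j> e_j||^2, the squared distance from v to span{e_j}.)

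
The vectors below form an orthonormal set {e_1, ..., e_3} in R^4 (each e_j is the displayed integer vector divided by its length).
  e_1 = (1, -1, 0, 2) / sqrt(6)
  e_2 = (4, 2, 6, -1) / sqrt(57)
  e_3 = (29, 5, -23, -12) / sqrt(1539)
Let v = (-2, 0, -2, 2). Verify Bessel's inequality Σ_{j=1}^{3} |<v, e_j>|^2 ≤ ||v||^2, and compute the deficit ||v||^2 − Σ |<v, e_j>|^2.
Σ |<v, e_j>|^2 = 10; ||v||^2 = 12; deficit = 2

Write each e_j = u_j / sqrt(<u_j, u_j>) where u_j is the displayed integer vector. Then <v, e_j> = <v, u_j> / sqrt(<u_j, u_j>), so |<v, e_j>|^2 = <v, u_j>^2 / <u_j, u_j>.
Coefficients: <v, e_1> = 2/sqrt(6), <v, e_2> = -22/sqrt(57), <v, e_3> = -36/sqrt(1539).
Square and sum: Σ |<v, e_j>|^2 = 10.
Compute ||v||^2 = v·v = 12.
Deficit = 12 − 10 = 2 ≥ 0, confirming Bessel's inequality. (The deficit equals ||v − Σ <v,e_j> e_j||^2, the squared distance from v to span{e_j}.)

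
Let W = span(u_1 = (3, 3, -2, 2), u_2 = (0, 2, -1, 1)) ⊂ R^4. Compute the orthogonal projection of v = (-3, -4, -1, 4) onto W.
proj_W(v) = (-27/14, -11/14, 5/7, -5/7)

Set up U = [u_1 | ... | u_2] ∈ R^(4×2). The projector onto W = col(U) is P = U (U^T U)^(-1) U^T.
Compute U^T U =
  [26, 10]
  [10, 6],
and U^T v = (-11, -3).
Solve U^T U · c = U^T v for the coefficients: c = (-9/14, 4/7). The projection is proj_W(v) = U c.
Check: (v - proj_W(v)) · u_1 = 0  (should be 0).
Check: (v - proj_W(v)) · u_2 = 0  (should be 0).
Result: proj_W(v) = (-27/14, -11/14, 5/7, -5/7).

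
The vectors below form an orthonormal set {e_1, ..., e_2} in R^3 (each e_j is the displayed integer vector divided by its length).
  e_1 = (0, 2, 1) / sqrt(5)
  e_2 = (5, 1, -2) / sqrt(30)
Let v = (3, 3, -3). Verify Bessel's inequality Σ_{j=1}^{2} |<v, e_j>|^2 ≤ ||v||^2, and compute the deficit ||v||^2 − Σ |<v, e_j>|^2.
Σ |<v, e_j>|^2 = 21; ||v||^2 = 27; deficit = 6

Write each e_j = u_j / sqrt(<u_j, u_j>) where u_j is the displayed integer vector. Then <v, e_j> = <v, u_j> / sqrt(<u_j, u_j>), so |<v, e_j>|^2 = <v, u_j>^2 / <u_j, u_j>.
Coefficients: <v, e_1> = 3/sqrt(5), <v, e_2> = 24/sqrt(30).
Square and sum: Σ |<v, e_j>|^2 = 21.
Compute ||v||^2 = v·v = 27.
Deficit = 27 − 21 = 6 ≥ 0, confirming Bessel's inequality. (The deficit equals ||v − Σ <v,e_j> e_j||^2, the squared distance from v to span{e_j}.)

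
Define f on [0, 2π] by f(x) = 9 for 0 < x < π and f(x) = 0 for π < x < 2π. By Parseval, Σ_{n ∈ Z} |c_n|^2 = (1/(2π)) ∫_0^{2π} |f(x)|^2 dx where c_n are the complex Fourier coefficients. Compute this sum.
Σ |c_n|^2 = 81/2

Parseval equates the L^2 energy of f (normalised by 1/(2π)) with the ℓ^2 sum of its Fourier coefficients: (1/(2π)) ∫_0^{2π} |f|^2 = Σ |c_n|^2.
Compute the left side: (1/(2π)) [∫_0^π 9^2 dx + ∫_π^{2π} 0^2 dx] = (1/(2π)) · (81π + 0π) = (81 + 0)/2 = 81/2.
So Σ_{n ∈ Z} |c_n|^2 = 81/2.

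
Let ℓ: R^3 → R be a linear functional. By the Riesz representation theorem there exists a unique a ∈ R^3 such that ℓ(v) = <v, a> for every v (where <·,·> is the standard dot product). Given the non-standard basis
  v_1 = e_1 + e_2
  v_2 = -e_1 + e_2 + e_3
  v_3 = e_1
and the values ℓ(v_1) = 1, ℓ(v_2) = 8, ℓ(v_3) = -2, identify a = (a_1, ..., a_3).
a = (-2, 3, 3)

Write a = (a_1, ..., a_3) in the standard basis. For each basis vector v_i, ℓ(v_i) = <v_i, a> is a linear equation in the a_j's. Collect the n equations into a matrix system V a = ℓ, where row i of V is v_i (expressed in the standard basis). Since V is invertible (lower-triangular with 1s on the diagonal, up to permutation), solve by back-substitution:
  V =
[[1, 1, 0],
 [-1, 1, 1],
 [1, 0, 0]]
  V a = (1, 8, -2)
Solving gives a = (-2, 3, 3).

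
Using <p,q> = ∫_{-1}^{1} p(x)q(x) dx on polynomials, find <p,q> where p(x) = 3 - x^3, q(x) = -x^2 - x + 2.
<p,q> = 52/5

Expand the product: p(x)·q(x) = x^5 + x^4 - 2*x^3 - 3*x^2 - 3*x + 6.
∫_{-1}^{1} of each monomial x^k gives [2/(k+1) if k even, 0 if k odd]. Integrating term-by-term (or equivalently evaluating the antiderivative F(x) = x^6/6 + x^5/5 - x^4/2 - x^3 - 3*x^2/2 + 6*x at the endpoints):
  F(1) − F(−1) = 101/30 − (-211/30) = 52/5.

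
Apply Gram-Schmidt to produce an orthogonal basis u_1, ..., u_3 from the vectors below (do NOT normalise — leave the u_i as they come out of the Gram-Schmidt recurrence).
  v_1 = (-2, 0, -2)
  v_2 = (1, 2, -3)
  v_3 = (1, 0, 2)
Orthogonal basis:
  u_1 = (-2, 0, -2)
  u_2 = (2, 2, -2)
  u_3 = (-1/6, 1/3, 1/6)

Apply the Gram-Schmidt recurrence
  u_1 = v_1
  u_i = v_i − Σ_{j<i} ((v_i · u_j) / (u_j · u_j)) · u_j.

Step by step this gives:
  u_1 = (-2, 0, -2)
  u_2 = (2, 2, -2)
  u_3 = (-1/6, 1/3, 1/6)

Orthogonality check:
  u_2 · u_1 = 0 (should be 0)
  u_3 · u_1 = 0 (should be 0)
  u_3 · u_2 = 0 (should be 0)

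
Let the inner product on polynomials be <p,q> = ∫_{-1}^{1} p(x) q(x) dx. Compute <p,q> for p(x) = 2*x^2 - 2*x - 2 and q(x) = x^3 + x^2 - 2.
<p,q> = 4

Expand the product: p(x)·q(x) = 2*x^5 - 4*x^3 - 6*x^2 + 4*x + 4.
∫_{-1}^{1} of each monomial x^k gives [2/(k+1) if k even, 0 if k odd]. Integrating term-by-term (or equivalently evaluating the antiderivative F(x) = x^6/3 - x^4 - 2*x^3 + 2*x^2 + 4*x at the endpoints):
  F(1) − F(−1) = 10/3 − (-2/3) = 4.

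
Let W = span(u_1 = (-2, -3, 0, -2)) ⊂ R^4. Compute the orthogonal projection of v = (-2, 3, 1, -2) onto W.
proj_W(v) = (2/17, 3/17, 0, 2/17)

Set up U = [u_1 | ... | u_1] ∈ R^(4×1). The projector onto W = col(U) is P = U (U^T U)^(-1) U^T.
Compute U^T U =
  [17],
and U^T v = (-1).
Solve U^T U · c = U^T v for the coefficients: c = (-1/17). The projection is proj_W(v) = U c.
Check: (v - proj_W(v)) · u_1 = 0  (should be 0).
Result: proj_W(v) = (2/17, 3/17, 0, 2/17).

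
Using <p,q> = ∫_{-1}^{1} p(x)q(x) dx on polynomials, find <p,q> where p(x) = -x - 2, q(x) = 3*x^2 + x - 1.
<p,q> = -2/3

Expand the product: p(x)·q(x) = -3*x^3 - 7*x^2 - x + 2.
∫_{-1}^{1} of each monomial x^k gives [2/(k+1) if k even, 0 if k odd]. Integrating term-by-term (or equivalently evaluating the antiderivative F(x) = -3*x^4/4 - 7*x^3/3 - x^2/2 + 2*x at the endpoints):
  F(1) − F(−1) = -19/12 − (-11/12) = -2/3.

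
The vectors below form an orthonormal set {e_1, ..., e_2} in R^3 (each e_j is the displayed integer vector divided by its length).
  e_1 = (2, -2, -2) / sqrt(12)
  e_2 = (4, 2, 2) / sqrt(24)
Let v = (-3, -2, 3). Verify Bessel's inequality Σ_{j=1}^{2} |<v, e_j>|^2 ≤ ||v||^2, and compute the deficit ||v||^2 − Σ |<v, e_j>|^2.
Σ |<v, e_j>|^2 = 19/2; ||v||^2 = 22; deficit = 25/2

Write each e_j = u_j / sqrt(<u_j, u_j>) where u_j is the displayed integer vector. Then <v, e_j> = <v, u_j> / sqrt(<u_j, u_j>), so |<v, e_j>|^2 = <v, u_j>^2 / <u_j, u_j>.
Coefficients: <v, e_1> = -8/sqrt(12), <v, e_2> = -10/sqrt(24).
Square and sum: Σ |<v, e_j>|^2 = 19/2.
Compute ||v||^2 = v·v = 22.
Deficit = 22 − 19/2 = 25/2 ≥ 0, confirming Bessel's inequality. (The deficit equals ||v − Σ <v,e_j> e_j||^2, the squared distance from v to span{e_j}.)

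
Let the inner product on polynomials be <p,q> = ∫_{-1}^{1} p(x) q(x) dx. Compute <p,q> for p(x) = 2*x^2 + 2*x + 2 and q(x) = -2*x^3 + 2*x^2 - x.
<p,q> = 4/3

Expand the product: p(x)·q(x) = -4*x^5 - 2*x^3 + 2*x^2 - 2*x.
∫_{-1}^{1} of each monomial x^k gives [2/(k+1) if k even, 0 if k odd]. Integrating term-by-term (or equivalently evaluating the antiderivative F(x) = -2*x^6/3 - x^4/2 + 2*x^3/3 - x^2 at the endpoints):
  F(1) − F(−1) = -3/2 − (-17/6) = 4/3.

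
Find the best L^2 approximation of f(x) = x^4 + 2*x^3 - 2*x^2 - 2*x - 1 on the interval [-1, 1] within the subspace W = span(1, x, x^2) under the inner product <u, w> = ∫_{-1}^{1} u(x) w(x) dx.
g(x) = -8*x^2/7 - 4*x/5 - 38/35

The best approximation g ∈ W is the orthogonal projection of f onto W. Writing g = a_0 + a_1 x + a_2 x^2, the coefficients solve the normal equations G · a = b where
  G_{ij} = <φ_i, φ_j> and b_i = <f, φ_i>, with φ_0 = 1, φ_1 = x, φ_2 = x^2.
G =
  [2, 0, 2/3]
  [0, 2/3, 0]
  [2/3, 0, 2/5],
b = (-44/15, -8/15, -124/105).
Solving gives a_0 = -38/35, a_1 = -4/5, a_2 = -8/7, so
  g(x) = -8*x^2/7 - 4*x/5 - 38/35.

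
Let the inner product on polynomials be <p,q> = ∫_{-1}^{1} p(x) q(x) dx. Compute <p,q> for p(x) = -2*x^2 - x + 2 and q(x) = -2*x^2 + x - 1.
<p,q> = -22/5

Expand the product: p(x)·q(x) = 4*x^4 - 3*x^2 + 3*x - 2.
∫_{-1}^{1} of each monomial x^k gives [2/(k+1) if k even, 0 if k odd]. Integrating term-by-term (or equivalently evaluating the antiderivative F(x) = 4*x^5/5 - x^3 + 3*x^2/2 - 2*x at the endpoints):
  F(1) − F(−1) = -7/10 − (37/10) = -22/5.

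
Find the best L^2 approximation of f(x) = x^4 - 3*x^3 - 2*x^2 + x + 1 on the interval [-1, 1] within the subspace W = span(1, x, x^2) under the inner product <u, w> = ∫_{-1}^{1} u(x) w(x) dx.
g(x) = -8*x^2/7 - 4*x/5 + 32/35

The best approximation g ∈ W is the orthogonal projection of f onto W. Writing g = a_0 + a_1 x + a_2 x^2, the coefficients solve the normal equations G · a = b where
  G_{ij} = <φ_i, φ_j> and b_i = <f, φ_i>, with φ_0 = 1, φ_1 = x, φ_2 = x^2.
G =
  [2, 0, 2/3]
  [0, 2/3, 0]
  [2/3, 0, 2/5],
b = (16/15, -8/15, 16/105).
Solving gives a_0 = 32/35, a_1 = -4/5, a_2 = -8/7, so
  g(x) = -8*x^2/7 - 4*x/5 + 32/35.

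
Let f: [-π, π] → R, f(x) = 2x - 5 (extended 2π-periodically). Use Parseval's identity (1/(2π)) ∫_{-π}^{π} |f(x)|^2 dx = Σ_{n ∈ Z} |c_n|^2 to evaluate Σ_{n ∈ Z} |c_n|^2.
Σ |c_n|^2 = 4π^2/3 + 25

Expand and integrate term by term over [-π, π]:
  ∫ (2x)^2 dx = 4·(2π^3/3); ∫ 2·2·(-5)·x dx = 0 (odd integrand); ∫ (-5)^2 dx = 25·2π.
So (1/(2π)) ∫_{-π}^{π} (2x - 5)^2 dx = 4π^2/3 + 25 = 4π^2/3 + 25.
Parseval ⇒ Σ |c_n|^2 = 4π^2/3 + 25.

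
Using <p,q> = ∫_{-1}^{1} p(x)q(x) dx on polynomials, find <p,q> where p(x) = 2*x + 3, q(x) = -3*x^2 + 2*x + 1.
<p,q> = 8/3

Expand the product: p(x)·q(x) = -6*x^3 - 5*x^2 + 8*x + 3.
∫_{-1}^{1} of each monomial x^k gives [2/(k+1) if k even, 0 if k odd]. Integrating term-by-term (or equivalently evaluating the antiderivative F(x) = -3*x^4/2 - 5*x^3/3 + 4*x^2 + 3*x at the endpoints):
  F(1) − F(−1) = 23/6 − (7/6) = 8/3.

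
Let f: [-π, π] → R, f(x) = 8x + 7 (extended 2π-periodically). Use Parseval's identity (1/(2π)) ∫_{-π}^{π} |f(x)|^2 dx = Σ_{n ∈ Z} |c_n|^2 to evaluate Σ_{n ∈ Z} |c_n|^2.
Σ |c_n|^2 = 64π^2/3 + 49

Expand and integrate term by term over [-π, π]:
  ∫ (8x)^2 dx = 64·(2π^3/3); ∫ 2·8·(7)·x dx = 0 (odd integrand); ∫ 7^2 dx = 49·2π.
So (1/(2π)) ∫_{-π}^{π} (8x + 7)^2 dx = 64π^2/3 + 49 = 64π^2/3 + 49.
Parseval ⇒ Σ |c_n|^2 = 64π^2/3 + 49.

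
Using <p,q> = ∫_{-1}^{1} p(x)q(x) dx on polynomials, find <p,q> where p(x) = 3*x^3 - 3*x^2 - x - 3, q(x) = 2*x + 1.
<p,q> = -104/15

Expand the product: p(x)·q(x) = 6*x^4 - 3*x^3 - 5*x^2 - 7*x - 3.
∫_{-1}^{1} of each monomial x^k gives [2/(k+1) if k even, 0 if k odd]. Integrating term-by-term (or equivalently evaluating the antiderivative F(x) = 6*x^5/5 - 3*x^4/4 - 5*x^3/3 - 7*x^2/2 - 3*x at the endpoints):
  F(1) − F(−1) = -463/60 − (-47/60) = -104/15.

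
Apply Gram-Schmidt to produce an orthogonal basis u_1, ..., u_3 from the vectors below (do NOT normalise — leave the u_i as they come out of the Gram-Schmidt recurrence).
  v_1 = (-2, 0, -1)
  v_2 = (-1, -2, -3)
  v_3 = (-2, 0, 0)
Orthogonal basis:
  u_1 = (-2, 0, -1)
  u_2 = (1, -2, -2)
  u_3 = (-8/45, -4/9, 16/45)

Apply the Gram-Schmidt recurrence
  u_1 = v_1
  u_i = v_i − Σ_{j<i} ((v_i · u_j) / (u_j · u_j)) · u_j.

Step by step this gives:
  u_1 = (-2, 0, -1)
  u_2 = (1, -2, -2)
  u_3 = (-8/45, -4/9, 16/45)

Orthogonality check:
  u_2 · u_1 = 0 (should be 0)
  u_3 · u_1 = 0 (should be 0)
  u_3 · u_2 = 0 (should be 0)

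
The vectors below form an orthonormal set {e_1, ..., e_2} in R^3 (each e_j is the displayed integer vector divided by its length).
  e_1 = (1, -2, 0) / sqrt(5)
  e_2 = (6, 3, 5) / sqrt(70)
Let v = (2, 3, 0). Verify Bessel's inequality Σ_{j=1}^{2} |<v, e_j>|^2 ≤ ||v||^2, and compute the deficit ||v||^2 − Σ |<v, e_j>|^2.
Σ |<v, e_j>|^2 = 19/2; ||v||^2 = 13; deficit = 7/2

Write each e_j = u_j / sqrt(<u_j, u_j>) where u_j is the displayed integer vector. Then <v, e_j> = <v, u_j> / sqrt(<u_j, u_j>), so |<v, e_j>|^2 = <v, u_j>^2 / <u_j, u_j>.
Coefficients: <v, e_1> = -4/sqrt(5), <v, e_2> = 21/sqrt(70).
Square and sum: Σ |<v, e_j>|^2 = 19/2.
Compute ||v||^2 = v·v = 13.
Deficit = 13 − 19/2 = 7/2 ≥ 0, confirming Bessel's inequality. (The deficit equals ||v − Σ <v,e_j> e_j||^2, the squared distance from v to span{e_j}.)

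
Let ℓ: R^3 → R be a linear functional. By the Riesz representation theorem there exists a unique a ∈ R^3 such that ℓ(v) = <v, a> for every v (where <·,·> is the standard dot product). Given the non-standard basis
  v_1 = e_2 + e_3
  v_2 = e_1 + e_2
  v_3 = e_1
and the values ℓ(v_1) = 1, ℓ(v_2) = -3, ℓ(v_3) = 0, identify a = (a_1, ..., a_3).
a = (0, -3, 4)

Write a = (a_1, ..., a_3) in the standard basis. For each basis vector v_i, ℓ(v_i) = <v_i, a> is a linear equation in the a_j's. Collect the n equations into a matrix system V a = ℓ, where row i of V is v_i (expressed in the standard basis). Since V is invertible (lower-triangular with 1s on the diagonal, up to permutation), solve by back-substitution:
  V =
[[0, 1, 1],
 [1, 1, 0],
 [1, 0, 0]]
  V a = (1, -3, 0)
Solving gives a = (0, -3, 4).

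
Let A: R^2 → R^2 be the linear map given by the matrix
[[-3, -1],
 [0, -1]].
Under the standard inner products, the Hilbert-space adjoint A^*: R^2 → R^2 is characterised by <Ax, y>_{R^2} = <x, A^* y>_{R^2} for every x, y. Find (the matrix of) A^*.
A^* = A^T =
[[-3, 0],
 [-1, -1]]

For real matrices with standard dot products, the defining identity <Ax, y> = <x, A^* y> gives (Ax)^T y = x^T (A^*) y, i.e. x^T A^T y = x^T (A^*) y. Since this holds for all x, y, we must have A^* = A^T. Therefore
A^* =
[[-3, 0],
 [-1, -1]].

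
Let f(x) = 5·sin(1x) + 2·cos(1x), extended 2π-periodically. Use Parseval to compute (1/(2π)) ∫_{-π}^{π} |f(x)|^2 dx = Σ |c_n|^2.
Σ |c_n|^2 = 29/2

Expand |f|^2 and use orthogonality of {sin(nx), cos(mx)} on [-π, π]:
  ∫_{-π}^{π} sin(nx)^2 dx = π, ∫ cos(mx)^2 dx = π, and cross terms integrate to 0.
So ∫_{-π}^{π} f(x)^2 dx = 5^2 · π + 2^2 · π = (25 + 4)π.
Divide by 2π: (25 + 4)/2 = 29/2.
By Parseval, this equals Σ |c_n|^2.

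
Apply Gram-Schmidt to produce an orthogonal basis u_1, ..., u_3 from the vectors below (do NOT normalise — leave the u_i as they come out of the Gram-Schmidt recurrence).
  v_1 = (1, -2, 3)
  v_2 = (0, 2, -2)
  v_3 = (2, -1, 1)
Orthogonal basis:
  u_1 = (1, -2, 3)
  u_2 = (5/7, 4/7, 1/7)
  u_3 = (2/3, -2/3, -2/3)

Apply the Gram-Schmidt recurrence
  u_1 = v_1
  u_i = v_i − Σ_{j<i} ((v_i · u_j) / (u_j · u_j)) · u_j.

Step by step this gives:
  u_1 = (1, -2, 3)
  u_2 = (5/7, 4/7, 1/7)
  u_3 = (2/3, -2/3, -2/3)

Orthogonality check:
  u_2 · u_1 = 0 (should be 0)
  u_3 · u_1 = 0 (should be 0)
  u_3 · u_2 = 0 (should be 0)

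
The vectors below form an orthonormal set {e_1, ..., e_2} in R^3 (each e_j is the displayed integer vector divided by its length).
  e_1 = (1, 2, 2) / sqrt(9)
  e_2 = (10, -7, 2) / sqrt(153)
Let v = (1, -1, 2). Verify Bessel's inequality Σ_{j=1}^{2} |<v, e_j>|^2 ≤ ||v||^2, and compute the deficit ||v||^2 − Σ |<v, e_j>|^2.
Σ |<v, e_j>|^2 = 66/17; ||v||^2 = 6; deficit = 36/17

Write each e_j = u_j / sqrt(<u_j, u_j>) where u_j is the displayed integer vector. Then <v, e_j> = <v, u_j> / sqrt(<u_j, u_j>), so |<v, e_j>|^2 = <v, u_j>^2 / <u_j, u_j>.
Coefficients: <v, e_1> = 3/sqrt(9), <v, e_2> = 21/sqrt(153).
Square and sum: Σ |<v, e_j>|^2 = 66/17.
Compute ||v||^2 = v·v = 6.
Deficit = 6 − 66/17 = 36/17 ≥ 0, confirming Bessel's inequality. (The deficit equals ||v − Σ <v,e_j> e_j||^2, the squared distance from v to span{e_j}.)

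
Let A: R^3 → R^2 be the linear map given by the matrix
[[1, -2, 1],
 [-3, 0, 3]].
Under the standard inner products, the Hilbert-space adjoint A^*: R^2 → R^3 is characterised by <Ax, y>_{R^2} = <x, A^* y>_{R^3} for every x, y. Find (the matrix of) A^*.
A^* = A^T =
[[1, -3],
 [-2, 0],
 [1, 3]]

For real matrices with standard dot products, the defining identity <Ax, y> = <x, A^* y> gives (Ax)^T y = x^T (A^*) y, i.e. x^T A^T y = x^T (A^*) y. Since this holds for all x, y, we must have A^* = A^T. Therefore
A^* =
[[1, -3],
 [-2, 0],
 [1, 3]].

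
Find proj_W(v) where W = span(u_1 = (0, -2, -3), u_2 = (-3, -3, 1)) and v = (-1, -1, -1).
proj_W(v) = (-75/119, -155/119, -95/119)

Set up U = [u_1 | ... | u_2] ∈ R^(3×2). The projector onto W = col(U) is P = U (U^T U)^(-1) U^T.
Compute U^T U =
  [13, 3]
  [3, 19],
and U^T v = (5, 5).
Solve U^T U · c = U^T v for the coefficients: c = (40/119, 25/119). The projection is proj_W(v) = U c.
Check: (v - proj_W(v)) · u_1 = 0  (should be 0).
Check: (v - proj_W(v)) · u_2 = 0  (should be 0).
Result: proj_W(v) = (-75/119, -155/119, -95/119).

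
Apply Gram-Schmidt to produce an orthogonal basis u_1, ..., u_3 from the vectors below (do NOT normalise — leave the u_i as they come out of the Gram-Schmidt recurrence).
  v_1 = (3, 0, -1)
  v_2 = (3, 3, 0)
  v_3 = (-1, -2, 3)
Orthogonal basis:
  u_1 = (3, 0, -1)
  u_2 = (3/10, 3, 9/10)
  u_3 = (10/11, -10/11, 30/11)

Apply the Gram-Schmidt recurrence
  u_1 = v_1
  u_i = v_i − Σ_{j<i} ((v_i · u_j) / (u_j · u_j)) · u_j.

Step by step this gives:
  u_1 = (3, 0, -1)
  u_2 = (3/10, 3, 9/10)
  u_3 = (10/11, -10/11, 30/11)

Orthogonality check:
  u_2 · u_1 = 0 (should be 0)
  u_3 · u_1 = 0 (should be 0)
  u_3 · u_2 = 0 (should be 0)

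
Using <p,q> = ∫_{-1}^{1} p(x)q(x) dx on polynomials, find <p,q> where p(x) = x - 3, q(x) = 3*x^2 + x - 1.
<p,q> = 2/3

Expand the product: p(x)·q(x) = 3*x^3 - 8*x^2 - 4*x + 3.
∫_{-1}^{1} of each monomial x^k gives [2/(k+1) if k even, 0 if k odd]. Integrating term-by-term (or equivalently evaluating the antiderivative F(x) = 3*x^4/4 - 8*x^3/3 - 2*x^2 + 3*x at the endpoints):
  F(1) − F(−1) = -11/12 − (-19/12) = 2/3.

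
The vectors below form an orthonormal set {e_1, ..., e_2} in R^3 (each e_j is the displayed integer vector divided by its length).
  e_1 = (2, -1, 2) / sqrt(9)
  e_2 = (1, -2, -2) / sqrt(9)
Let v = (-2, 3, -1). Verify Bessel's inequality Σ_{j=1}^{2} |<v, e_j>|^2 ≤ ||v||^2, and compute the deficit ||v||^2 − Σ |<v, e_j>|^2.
Σ |<v, e_j>|^2 = 13; ||v||^2 = 14; deficit = 1

Write each e_j = u_j / sqrt(<u_j, u_j>) where u_j is the displayed integer vector. Then <v, e_j> = <v, u_j> / sqrt(<u_j, u_j>), so |<v, e_j>|^2 = <v, u_j>^2 / <u_j, u_j>.
Coefficients: <v, e_1> = -9/sqrt(9), <v, e_2> = -6/sqrt(9).
Square and sum: Σ |<v, e_j>|^2 = 13.
Compute ||v||^2 = v·v = 14.
Deficit = 14 − 13 = 1 ≥ 0, confirming Bessel's inequality. (The deficit equals ||v − Σ <v,e_j> e_j||^2, the squared distance from v to span{e_j}.)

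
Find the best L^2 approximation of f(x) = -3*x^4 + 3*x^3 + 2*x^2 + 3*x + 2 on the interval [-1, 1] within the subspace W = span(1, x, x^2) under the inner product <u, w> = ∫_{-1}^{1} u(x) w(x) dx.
g(x) = -4*x^2/7 + 24*x/5 + 79/35

The best approximation g ∈ W is the orthogonal projection of f onto W. Writing g = a_0 + a_1 x + a_2 x^2, the coefficients solve the normal equations G · a = b where
  G_{ij} = <φ_i, φ_j> and b_i = <f, φ_i>, with φ_0 = 1, φ_1 = x, φ_2 = x^2.
G =
  [2, 0, 2/3]
  [0, 2/3, 0]
  [2/3, 0, 2/5],
b = (62/15, 16/5, 134/105).
Solving gives a_0 = 79/35, a_1 = 24/5, a_2 = -4/7, so
  g(x) = -4*x^2/7 + 24*x/5 + 79/35.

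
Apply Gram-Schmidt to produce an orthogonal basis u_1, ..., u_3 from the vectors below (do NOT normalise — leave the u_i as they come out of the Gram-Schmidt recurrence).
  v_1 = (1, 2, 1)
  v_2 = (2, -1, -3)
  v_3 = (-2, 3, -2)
Orthogonal basis:
  u_1 = (1, 2, 1)
  u_2 = (5/2, 0, -5/2)
  u_3 = (-7/3, 7/3, -7/3)

Apply the Gram-Schmidt recurrence
  u_1 = v_1
  u_i = v_i − Σ_{j<i} ((v_i · u_j) / (u_j · u_j)) · u_j.

Step by step this gives:
  u_1 = (1, 2, 1)
  u_2 = (5/2, 0, -5/2)
  u_3 = (-7/3, 7/3, -7/3)

Orthogonality check:
  u_2 · u_1 = 0 (should be 0)
  u_3 · u_1 = 0 (should be 0)
  u_3 · u_2 = 0 (should be 0)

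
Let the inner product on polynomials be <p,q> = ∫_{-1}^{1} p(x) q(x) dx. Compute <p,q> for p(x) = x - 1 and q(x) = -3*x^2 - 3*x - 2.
<p,q> = 4

Expand the product: p(x)·q(x) = -3*x^3 + x + 2.
∫_{-1}^{1} of each monomial x^k gives [2/(k+1) if k even, 0 if k odd]. Integrating term-by-term (or equivalently evaluating the antiderivative F(x) = -3*x^4/4 + x^2/2 + 2*x at the endpoints):
  F(1) − F(−1) = 7/4 − (-9/4) = 4.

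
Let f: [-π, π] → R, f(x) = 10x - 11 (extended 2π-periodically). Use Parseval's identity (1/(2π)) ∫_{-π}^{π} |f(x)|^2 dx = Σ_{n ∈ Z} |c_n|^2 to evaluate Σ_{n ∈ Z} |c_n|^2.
Σ |c_n|^2 = 100π^2/3 + 121

Expand and integrate term by term over [-π, π]:
  ∫ (10x)^2 dx = 100·(2π^3/3); ∫ 2·10·(-11)·x dx = 0 (odd integrand); ∫ (-11)^2 dx = 121·2π.
So (1/(2π)) ∫_{-π}^{π} (10x - 11)^2 dx = 100π^2/3 + 121 = 100π^2/3 + 121.
Parseval ⇒ Σ |c_n|^2 = 100π^2/3 + 121.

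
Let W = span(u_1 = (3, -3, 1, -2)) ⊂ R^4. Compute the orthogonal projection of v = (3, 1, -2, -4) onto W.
proj_W(v) = (36/23, -36/23, 12/23, -24/23)

Set up U = [u_1 | ... | u_1] ∈ R^(4×1). The projector onto W = col(U) is P = U (U^T U)^(-1) U^T.
Compute U^T U =
  [23],
and U^T v = (12).
Solve U^T U · c = U^T v for the coefficients: c = (12/23). The projection is proj_W(v) = U c.
Check: (v - proj_W(v)) · u_1 = 0  (should be 0).
Result: proj_W(v) = (36/23, -36/23, 12/23, -24/23).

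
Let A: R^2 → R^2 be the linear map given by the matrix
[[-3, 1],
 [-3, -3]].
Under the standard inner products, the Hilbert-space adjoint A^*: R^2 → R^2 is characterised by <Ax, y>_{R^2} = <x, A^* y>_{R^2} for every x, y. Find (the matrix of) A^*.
A^* = A^T =
[[-3, -3],
 [1, -3]]

For real matrices with standard dot products, the defining identity <Ax, y> = <x, A^* y> gives (Ax)^T y = x^T (A^*) y, i.e. x^T A^T y = x^T (A^*) y. Since this holds for all x, y, we must have A^* = A^T. Therefore
A^* =
[[-3, -3],
 [1, -3]].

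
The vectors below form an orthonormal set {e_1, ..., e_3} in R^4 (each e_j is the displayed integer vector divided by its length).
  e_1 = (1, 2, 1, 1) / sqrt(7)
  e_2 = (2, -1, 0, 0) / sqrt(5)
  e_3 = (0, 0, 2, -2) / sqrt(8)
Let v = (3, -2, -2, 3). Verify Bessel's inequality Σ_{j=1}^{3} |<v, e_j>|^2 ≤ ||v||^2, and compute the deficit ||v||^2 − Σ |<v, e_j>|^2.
Σ |<v, e_j>|^2 = 253/10; ||v||^2 = 26; deficit = 7/10

Write each e_j = u_j / sqrt(<u_j, u_j>) where u_j is the displayed integer vector. Then <v, e_j> = <v, u_j> / sqrt(<u_j, u_j>), so |<v, e_j>|^2 = <v, u_j>^2 / <u_j, u_j>.
Coefficients: <v, e_1> = 0/sqrt(7), <v, e_2> = 8/sqrt(5), <v, e_3> = -10/sqrt(8).
Square and sum: Σ |<v, e_j>|^2 = 253/10.
Compute ||v||^2 = v·v = 26.
Deficit = 26 − 253/10 = 7/10 ≥ 0, confirming Bessel's inequality. (The deficit equals ||v − Σ <v,e_j> e_j||^2, the squared distance from v to span{e_j}.)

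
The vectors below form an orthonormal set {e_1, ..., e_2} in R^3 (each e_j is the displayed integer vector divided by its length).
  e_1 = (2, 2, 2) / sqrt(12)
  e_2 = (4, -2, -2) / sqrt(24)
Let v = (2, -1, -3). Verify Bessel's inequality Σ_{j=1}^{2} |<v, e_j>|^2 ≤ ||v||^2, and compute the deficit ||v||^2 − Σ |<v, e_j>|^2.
Σ |<v, e_j>|^2 = 12; ||v||^2 = 14; deficit = 2

Write each e_j = u_j / sqrt(<u_j, u_j>) where u_j is the displayed integer vector. Then <v, e_j> = <v, u_j> / sqrt(<u_j, u_j>), so |<v, e_j>|^2 = <v, u_j>^2 / <u_j, u_j>.
Coefficients: <v, e_1> = -4/sqrt(12), <v, e_2> = 16/sqrt(24).
Square and sum: Σ |<v, e_j>|^2 = 12.
Compute ||v||^2 = v·v = 14.
Deficit = 14 − 12 = 2 ≥ 0, confirming Bessel's inequality. (The deficit equals ||v − Σ <v,e_j> e_j||^2, the squared distance from v to span{e_j}.)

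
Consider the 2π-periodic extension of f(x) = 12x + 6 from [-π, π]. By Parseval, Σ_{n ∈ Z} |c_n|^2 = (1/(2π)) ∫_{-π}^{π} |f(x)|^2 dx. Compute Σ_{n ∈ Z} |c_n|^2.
Σ |c_n|^2 = 48π^2 + 36

Expand and integrate term by term over [-π, π]:
  ∫ (12x)^2 dx = 144·(2π^3/3); ∫ 2·12·(6)·x dx = 0 (odd integrand); ∫ 6^2 dx = 36·2π.
So (1/(2π)) ∫_{-π}^{π} (12x + 6)^2 dx = 144π^2/3 + 36 = 48π^2 + 36.
Parseval ⇒ Σ |c_n|^2 = 48π^2 + 36.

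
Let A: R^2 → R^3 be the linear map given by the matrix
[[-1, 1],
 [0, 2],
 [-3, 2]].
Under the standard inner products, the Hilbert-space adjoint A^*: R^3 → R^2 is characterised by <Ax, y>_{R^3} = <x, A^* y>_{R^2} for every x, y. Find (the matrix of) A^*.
A^* = A^T =
[[-1, 0, -3],
 [1, 2, 2]]

For real matrices with standard dot products, the defining identity <Ax, y> = <x, A^* y> gives (Ax)^T y = x^T (A^*) y, i.e. x^T A^T y = x^T (A^*) y. Since this holds for all x, y, we must have A^* = A^T. Therefore
A^* =
[[-1, 0, -3],
 [1, 2, 2]].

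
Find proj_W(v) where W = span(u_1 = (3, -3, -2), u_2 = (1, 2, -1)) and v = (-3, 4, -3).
proj_W(v) = (-85/131, 568/131, 3/131)

Set up U = [u_1 | ... | u_2] ∈ R^(3×2). The projector onto W = col(U) is P = U (U^T U)^(-1) U^T.
Compute U^T U =
  [22, -1]
  [-1, 6],
and U^T v = (-15, 8).
Solve U^T U · c = U^T v for the coefficients: c = (-82/131, 161/131). The projection is proj_W(v) = U c.
Check: (v - proj_W(v)) · u_1 = 0  (should be 0).
Check: (v - proj_W(v)) · u_2 = 0  (should be 0).
Result: proj_W(v) = (-85/131, 568/131, 3/131).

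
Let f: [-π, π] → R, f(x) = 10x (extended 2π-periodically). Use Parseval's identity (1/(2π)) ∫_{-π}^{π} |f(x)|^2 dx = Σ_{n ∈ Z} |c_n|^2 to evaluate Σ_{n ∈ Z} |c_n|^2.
Σ |c_n|^2 = 100π^2/3

Expand and integrate term by term over [-π, π]:
  ∫ (10x)^2 dx = 100·(2π^3/3); ∫ 2·10·(0)·x dx = 0 (odd integrand); ∫ 0^2 dx = 0·2π.
So (1/(2π)) ∫_{-π}^{π} (10x)^2 dx = 100π^2/3 + 0 = 100π^2/3.
Parseval ⇒ Σ |c_n|^2 = 100π^2/3.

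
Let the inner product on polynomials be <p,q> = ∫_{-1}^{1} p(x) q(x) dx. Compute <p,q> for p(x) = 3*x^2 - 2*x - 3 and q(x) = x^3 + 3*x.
<p,q> = -24/5

Expand the product: p(x)·q(x) = 3*x^5 - 2*x^4 + 6*x^3 - 6*x^2 - 9*x.
∫_{-1}^{1} of each monomial x^k gives [2/(k+1) if k even, 0 if k odd]. Integrating term-by-term (or equivalently evaluating the antiderivative F(x) = x^6/2 - 2*x^5/5 + 3*x^4/2 - 2*x^3 - 9*x^2/2 at the endpoints):
  F(1) − F(−1) = -49/10 − (-1/10) = -24/5.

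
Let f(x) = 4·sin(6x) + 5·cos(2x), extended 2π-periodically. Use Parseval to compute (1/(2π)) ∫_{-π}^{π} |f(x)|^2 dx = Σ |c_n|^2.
Σ |c_n|^2 = 41/2

Expand |f|^2 and use orthogonality of {sin(nx), cos(mx)} on [-π, π]:
  ∫_{-π}^{π} sin(nx)^2 dx = π, ∫ cos(mx)^2 dx = π, and cross terms integrate to 0.
So ∫_{-π}^{π} f(x)^2 dx = 4^2 · π + 5^2 · π = (16 + 25)π.
Divide by 2π: (16 + 25)/2 = 41/2.
By Parseval, this equals Σ |c_n|^2.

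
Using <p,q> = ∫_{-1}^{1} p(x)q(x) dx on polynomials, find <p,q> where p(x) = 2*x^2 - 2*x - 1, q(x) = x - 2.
<p,q> = 0

Expand the product: p(x)·q(x) = 2*x^3 - 6*x^2 + 3*x + 2.
∫_{-1}^{1} of each monomial x^k gives [2/(k+1) if k even, 0 if k odd]. Integrating term-by-term (or equivalently evaluating the antiderivative F(x) = x^4/2 - 2*x^3 + 3*x^2/2 + 2*x at the endpoints):
  F(1) − F(−1) = 2 − (2) = 0.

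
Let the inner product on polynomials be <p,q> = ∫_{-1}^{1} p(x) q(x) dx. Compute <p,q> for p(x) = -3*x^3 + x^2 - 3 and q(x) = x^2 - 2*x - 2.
<p,q> = 172/15

Expand the product: p(x)·q(x) = -3*x^5 + 7*x^4 + 4*x^3 - 5*x^2 + 6*x + 6.
∫_{-1}^{1} of each monomial x^k gives [2/(k+1) if k even, 0 if k odd]. Integrating term-by-term (or equivalently evaluating the antiderivative F(x) = -x^6/2 + 7*x^5/5 + x^4 - 5*x^3/3 + 3*x^2 + 6*x at the endpoints):
  F(1) − F(−1) = 277/30 − (-67/30) = 172/15.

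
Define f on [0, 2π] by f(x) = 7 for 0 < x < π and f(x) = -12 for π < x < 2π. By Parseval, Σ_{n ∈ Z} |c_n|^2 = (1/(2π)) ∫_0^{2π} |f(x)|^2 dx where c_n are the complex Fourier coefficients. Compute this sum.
Σ |c_n|^2 = 193/2

Parseval equates the L^2 energy of f (normalised by 1/(2π)) with the ℓ^2 sum of its Fourier coefficients: (1/(2π)) ∫_0^{2π} |f|^2 = Σ |c_n|^2.
Compute the left side: (1/(2π)) [∫_0^π 7^2 dx + ∫_π^{2π} (-12)^2 dx] = (1/(2π)) · (49π + 144π) = (49 + 144)/2 = 193/2.
So Σ_{n ∈ Z} |c_n|^2 = 193/2.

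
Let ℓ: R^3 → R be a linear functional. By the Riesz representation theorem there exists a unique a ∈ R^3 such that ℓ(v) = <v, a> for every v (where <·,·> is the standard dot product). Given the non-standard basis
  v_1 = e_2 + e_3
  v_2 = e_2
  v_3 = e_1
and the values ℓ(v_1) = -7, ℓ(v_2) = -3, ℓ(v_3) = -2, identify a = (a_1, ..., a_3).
a = (-2, -3, -4)

Write a = (a_1, ..., a_3) in the standard basis. For each basis vector v_i, ℓ(v_i) = <v_i, a> is a linear equation in the a_j's. Collect the n equations into a matrix system V a = ℓ, where row i of V is v_i (expressed in the standard basis). Since V is invertible (lower-triangular with 1s on the diagonal, up to permutation), solve by back-substitution:
  V =
[[0, 1, 1],
 [0, 1, 0],
 [1, 0, 0]]
  V a = (-7, -3, -2)
Solving gives a = (-2, -3, -4).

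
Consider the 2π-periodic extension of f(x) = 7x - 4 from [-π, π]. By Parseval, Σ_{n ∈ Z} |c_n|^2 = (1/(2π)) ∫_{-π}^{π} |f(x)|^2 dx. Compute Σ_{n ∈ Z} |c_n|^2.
Σ |c_n|^2 = 49π^2/3 + 16

Expand and integrate term by term over [-π, π]:
  ∫ (7x)^2 dx = 49·(2π^3/3); ∫ 2·7·(-4)·x dx = 0 (odd integrand); ∫ (-4)^2 dx = 16·2π.
So (1/(2π)) ∫_{-π}^{π} (7x - 4)^2 dx = 49π^2/3 + 16 = 49π^2/3 + 16.
Parseval ⇒ Σ |c_n|^2 = 49π^2/3 + 16.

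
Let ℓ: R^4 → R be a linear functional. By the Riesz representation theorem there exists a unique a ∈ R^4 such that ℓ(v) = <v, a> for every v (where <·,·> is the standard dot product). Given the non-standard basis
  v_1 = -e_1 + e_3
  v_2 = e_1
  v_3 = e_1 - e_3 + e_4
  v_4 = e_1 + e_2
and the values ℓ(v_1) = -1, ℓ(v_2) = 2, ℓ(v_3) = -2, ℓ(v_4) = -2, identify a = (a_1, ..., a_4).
a = (2, -4, 1, -3)

Write a = (a_1, ..., a_4) in the standard basis. For each basis vector v_i, ℓ(v_i) = <v_i, a> is a linear equation in the a_j's. Collect the n equations into a matrix system V a = ℓ, where row i of V is v_i (expressed in the standard basis). Since V is invertible (lower-triangular with 1s on the diagonal, up to permutation), solve by back-substitution:
  V =
[[-1, 0, 1, 0],
 [1, 0, 0, 0],
 [1, 0, -1, 1],
 [1, 1, 0, 0]]
  V a = (-1, 2, -2, -2)
Solving gives a = (2, -4, 1, -3).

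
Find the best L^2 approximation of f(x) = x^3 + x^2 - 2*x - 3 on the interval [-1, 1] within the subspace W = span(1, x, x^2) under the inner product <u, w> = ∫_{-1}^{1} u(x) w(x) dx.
g(x) = x^2 - 7*x/5 - 3

The best approximation g ∈ W is the orthogonal projection of f onto W. Writing g = a_0 + a_1 x + a_2 x^2, the coefficients solve the normal equations G · a = b where
  G_{ij} = <φ_i, φ_j> and b_i = <f, φ_i>, with φ_0 = 1, φ_1 = x, φ_2 = x^2.
G =
  [2, 0, 2/3]
  [0, 2/3, 0]
  [2/3, 0, 2/5],
b = (-16/3, -14/15, -8/5).
Solving gives a_0 = -3, a_1 = -7/5, a_2 = 1, so
  g(x) = x^2 - 7*x/5 - 3.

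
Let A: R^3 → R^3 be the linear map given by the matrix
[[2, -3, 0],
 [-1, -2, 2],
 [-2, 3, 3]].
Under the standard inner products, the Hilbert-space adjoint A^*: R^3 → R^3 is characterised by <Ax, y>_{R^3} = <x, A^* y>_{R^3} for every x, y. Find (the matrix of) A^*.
A^* = A^T =
[[2, -1, -2],
 [-3, -2, 3],
 [0, 2, 3]]

For real matrices with standard dot products, the defining identity <Ax, y> = <x, A^* y> gives (Ax)^T y = x^T (A^*) y, i.e. x^T A^T y = x^T (A^*) y. Since this holds for all x, y, we must have A^* = A^T. Therefore
A^* =
[[2, -1, -2],
 [-3, -2, 3],
 [0, 2, 3]].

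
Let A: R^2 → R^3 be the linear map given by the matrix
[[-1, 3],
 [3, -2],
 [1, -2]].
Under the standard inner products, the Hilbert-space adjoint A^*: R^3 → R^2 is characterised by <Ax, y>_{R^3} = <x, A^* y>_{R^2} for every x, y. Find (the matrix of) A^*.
A^* = A^T =
[[-1, 3, 1],
 [3, -2, -2]]

For real matrices with standard dot products, the defining identity <Ax, y> = <x, A^* y> gives (Ax)^T y = x^T (A^*) y, i.e. x^T A^T y = x^T (A^*) y. Since this holds for all x, y, we must have A^* = A^T. Therefore
A^* =
[[-1, 3, 1],
 [3, -2, -2]].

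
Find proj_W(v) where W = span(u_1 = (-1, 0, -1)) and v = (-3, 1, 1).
proj_W(v) = (-1, 0, -1)

Set up U = [u_1 | ... | u_1] ∈ R^(3×1). The projector onto W = col(U) is P = U (U^T U)^(-1) U^T.
Compute U^T U =
  [2],
and U^T v = (2).
Solve U^T U · c = U^T v for the coefficients: c = (1). The projection is proj_W(v) = U c.
Check: (v - proj_W(v)) · u_1 = 0  (should be 0).
Result: proj_W(v) = (-1, 0, -1).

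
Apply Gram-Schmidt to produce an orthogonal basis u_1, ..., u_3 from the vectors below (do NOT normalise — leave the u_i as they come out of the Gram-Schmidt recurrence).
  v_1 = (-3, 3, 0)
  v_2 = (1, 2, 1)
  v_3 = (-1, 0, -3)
Orthogonal basis:
  u_1 = (-3, 3, 0)
  u_2 = (3/2, 3/2, 1)
  u_3 = (8/11, 8/11, -24/11)

Apply the Gram-Schmidt recurrence
  u_1 = v_1
  u_i = v_i − Σ_{j<i} ((v_i · u_j) / (u_j · u_j)) · u_j.

Step by step this gives:
  u_1 = (-3, 3, 0)
  u_2 = (3/2, 3/2, 1)
  u_3 = (8/11, 8/11, -24/11)

Orthogonality check:
  u_2 · u_1 = 0 (should be 0)
  u_3 · u_1 = 0 (should be 0)
  u_3 · u_2 = 0 (should be 0)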